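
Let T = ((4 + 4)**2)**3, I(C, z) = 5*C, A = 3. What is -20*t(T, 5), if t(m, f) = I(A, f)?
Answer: -300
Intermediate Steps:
T = 262144 (T = (8**2)**3 = 64**3 = 262144)
t(m, f) = 15 (t(m, f) = 5*3 = 15)
-20*t(T, 5) = -20*15 = -300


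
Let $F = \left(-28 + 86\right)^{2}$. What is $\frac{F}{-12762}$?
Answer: $- \frac{1682}{6381} \approx -0.2636$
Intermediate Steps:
$F = 3364$ ($F = 58^{2} = 3364$)
$\frac{F}{-12762} = \frac{3364}{-12762} = 3364 \left(- \frac{1}{12762}\right) = - \frac{1682}{6381}$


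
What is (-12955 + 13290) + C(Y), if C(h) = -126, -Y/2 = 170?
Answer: 209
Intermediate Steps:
Y = -340 (Y = -2*170 = -340)
(-12955 + 13290) + C(Y) = (-12955 + 13290) - 126 = 335 - 126 = 209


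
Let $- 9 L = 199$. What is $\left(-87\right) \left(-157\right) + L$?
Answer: $\frac{122732}{9} \approx 13637.0$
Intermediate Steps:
$L = - \frac{199}{9}$ ($L = \left(- \frac{1}{9}\right) 199 = - \frac{199}{9} \approx -22.111$)
$\left(-87\right) \left(-157\right) + L = \left(-87\right) \left(-157\right) - \frac{199}{9} = 13659 - \frac{199}{9} = \frac{122732}{9}$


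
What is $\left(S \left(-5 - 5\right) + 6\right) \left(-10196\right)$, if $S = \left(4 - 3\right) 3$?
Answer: $244704$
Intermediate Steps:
$S = 3$ ($S = 1 \cdot 3 = 3$)
$\left(S \left(-5 - 5\right) + 6\right) \left(-10196\right) = \left(3 \left(-5 - 5\right) + 6\right) \left(-10196\right) = \left(3 \left(-10\right) + 6\right) \left(-10196\right) = \left(-30 + 6\right) \left(-10196\right) = \left(-24\right) \left(-10196\right) = 244704$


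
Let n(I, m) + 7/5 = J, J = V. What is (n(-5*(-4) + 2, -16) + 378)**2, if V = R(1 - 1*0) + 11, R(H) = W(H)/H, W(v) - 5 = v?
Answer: 3873024/25 ≈ 1.5492e+5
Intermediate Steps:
W(v) = 5 + v
R(H) = (5 + H)/H
V = 17 (V = (5 + (1 - 1*0))/(1 - 1*0) + 11 = (5 + (1 + 0))/(1 + 0) + 11 = (5 + 1)/1 + 11 = 1*6 + 11 = 6 + 11 = 17)
J = 17
n(I, m) = 78/5 (n(I, m) = -7/5 + 17 = 78/5)
(n(-5*(-4) + 2, -16) + 378)**2 = (78/5 + 378)**2 = (1968/5)**2 = 3873024/25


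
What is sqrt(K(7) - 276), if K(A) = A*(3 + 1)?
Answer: 2*I*sqrt(62) ≈ 15.748*I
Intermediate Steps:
K(A) = 4*A (K(A) = A*4 = 4*A)
sqrt(K(7) - 276) = sqrt(4*7 - 276) = sqrt(28 - 276) = sqrt(-248) = 2*I*sqrt(62)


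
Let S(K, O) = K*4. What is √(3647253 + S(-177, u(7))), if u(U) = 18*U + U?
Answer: √3646545 ≈ 1909.6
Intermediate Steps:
u(U) = 19*U
S(K, O) = 4*K
√(3647253 + S(-177, u(7))) = √(3647253 + 4*(-177)) = √(3647253 - 708) = √3646545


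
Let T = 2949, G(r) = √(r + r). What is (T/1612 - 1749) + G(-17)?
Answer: -2816439/1612 + I*√34 ≈ -1747.2 + 5.831*I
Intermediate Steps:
G(r) = √2*√r (G(r) = √(2*r) = √2*√r)
(T/1612 - 1749) + G(-17) = (2949/1612 - 1749) + √2*√(-17) = (2949*(1/1612) - 1749) + √2*(I*√17) = (2949/1612 - 1749) + I*√34 = -2816439/1612 + I*√34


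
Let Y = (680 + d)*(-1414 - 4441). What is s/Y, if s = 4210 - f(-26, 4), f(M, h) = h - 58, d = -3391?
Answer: 4264/15872905 ≈ 0.00026863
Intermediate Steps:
f(M, h) = -58 + h
Y = 15872905 (Y = (680 - 3391)*(-1414 - 4441) = -2711*(-5855) = 15872905)
s = 4264 (s = 4210 - (-58 + 4) = 4210 - 1*(-54) = 4210 + 54 = 4264)
s/Y = 4264/15872905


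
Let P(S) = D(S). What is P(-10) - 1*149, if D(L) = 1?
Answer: -148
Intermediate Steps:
P(S) = 1
P(-10) - 1*149 = 1 - 1*149 = 1 - 149 = -148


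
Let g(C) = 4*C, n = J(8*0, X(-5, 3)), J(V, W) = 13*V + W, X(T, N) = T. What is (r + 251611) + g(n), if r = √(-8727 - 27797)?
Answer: 251591 + 2*I*√9131 ≈ 2.5159e+5 + 191.11*I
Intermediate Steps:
J(V, W) = W + 13*V
n = -5 (n = -5 + 13*(8*0) = -5 + 13*0 = -5 + 0 = -5)
r = 2*I*√9131 (r = √(-36524) = 2*I*√9131 ≈ 191.11*I)
(r + 251611) + g(n) = (2*I*√9131 + 251611) + 4*(-5) = (251611 + 2*I*√9131) - 20 = 251591 + 2*I*√9131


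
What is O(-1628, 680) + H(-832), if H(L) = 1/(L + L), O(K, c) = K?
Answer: -2708993/1664 ≈ -1628.0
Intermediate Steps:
H(L) = 1/(2*L)
O(-1628, 680) + H(-832) = -1628 + (½)/(-832) = -1628 + (½)*(-1/832) = -1628 - 1/1664 = -2708993/1664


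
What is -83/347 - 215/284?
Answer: -98177/98548 ≈ -0.99623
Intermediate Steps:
-83/347 - 215/284 = -98177/98548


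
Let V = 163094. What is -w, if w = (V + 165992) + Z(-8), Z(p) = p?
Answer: -329078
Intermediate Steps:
w = 329078 (w = (163094 + 165992) - 8 = 329086 - 8 = 329078)
-w = -1*329078 = -329078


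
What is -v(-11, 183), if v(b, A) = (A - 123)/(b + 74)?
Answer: -20/21 ≈ -0.95238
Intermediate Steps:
v(b, A) = (-123 + A)/(74 + b)
-v(-11, 183) = -(-123 + 183)/(74 - 11) = -60/63 = -1*20/21 = -20/21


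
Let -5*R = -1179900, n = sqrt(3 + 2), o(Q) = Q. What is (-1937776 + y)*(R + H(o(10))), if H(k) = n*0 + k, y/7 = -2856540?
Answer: -5176099880440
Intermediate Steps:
y = -19995780 (y = 7*(-2856540) = -19995780)
n = sqrt(5) ≈ 2.2361
R = 235980 (R = -1/5*(-1179900) = 235980)
H(k) = k (H(k) = sqrt(5)*0 + k = 0 + k = k)
(-1937776 + y)*(R + H(o(10))) = (-1937776 - 19995780)*(235980 + 10) = -21933556*235990 = -5176099880440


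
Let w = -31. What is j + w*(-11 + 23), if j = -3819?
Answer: -4191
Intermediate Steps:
j + w*(-11 + 23) = -3819 - 31*(-11 + 23) = -3819 - 31*12 = -3819 - 372 = -4191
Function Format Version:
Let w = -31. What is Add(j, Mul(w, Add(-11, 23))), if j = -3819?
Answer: -4191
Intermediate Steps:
Add(j, Mul(w, Add(-11, 23))) = Add(-3819, Mul(-31, Add(-11, 23))) = Add(-3819, Mul(-31, 12)) = Add(-3819, -372) = -4191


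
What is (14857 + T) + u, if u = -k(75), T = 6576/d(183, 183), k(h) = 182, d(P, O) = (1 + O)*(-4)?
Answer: 674639/46 ≈ 14666.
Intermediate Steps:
d(P, O) = -4 - 4*O
T = -411/46 (T = 6576/(-4 - 4*183) = 6576/(-4 - 732) = 6576/(-736) = 6576*(-1/736) = -411/46 ≈ -8.9348)
u = -182 (u = -1*182 = -182)
(14857 + T) + u = (14857 - 411/46) - 182 = 683011/46 - 182 = 674639/46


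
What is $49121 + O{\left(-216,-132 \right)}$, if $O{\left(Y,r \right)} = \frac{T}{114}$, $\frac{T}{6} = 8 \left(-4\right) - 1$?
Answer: $\frac{933266}{19} \approx 49119.0$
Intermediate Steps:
$T = -198$ ($T = 6 \left(8 \left(-4\right) - 1\right) = 6 \left(-32 - 1\right) = 6 \left(-33\right) = -198$)
$O{\left(Y,r \right)} = - \frac{33}{19}$ ($O{\left(Y,r \right)} = - \frac{198}{114} = \left(-198\right) \frac{1}{114} = - \frac{33}{19}$)
$49121 + O{\left(-216,-132 \right)} = 49121 - \frac{33}{19} = \frac{933266}{19}$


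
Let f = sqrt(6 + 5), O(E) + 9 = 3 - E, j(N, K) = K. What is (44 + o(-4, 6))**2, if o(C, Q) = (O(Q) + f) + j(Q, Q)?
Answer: (38 + sqrt(11))**2 ≈ 1707.1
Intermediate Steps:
O(E) = -6 - E (O(E) = -9 + (3 - E) = -6 - E)
f = sqrt(11) ≈ 3.3166
o(C, Q) = -6 + sqrt(11) (o(C, Q) = ((-6 - Q) + sqrt(11)) + Q = (-6 + sqrt(11) - Q) + Q = -6 + sqrt(11))
(44 + o(-4, 6))**2 = (44 + (-6 + sqrt(11)))**2 = (38 + sqrt(11))**2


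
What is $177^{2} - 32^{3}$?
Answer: $-1439$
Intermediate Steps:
$177^{2} - 32^{3} = 31329 - 32768 = -1439$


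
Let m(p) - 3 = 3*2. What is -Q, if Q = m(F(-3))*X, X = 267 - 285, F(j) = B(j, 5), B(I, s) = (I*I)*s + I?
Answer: 162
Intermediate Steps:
B(I, s) = I + s*I² (B(I, s) = I²*s + I = s*I² + I = I + s*I²)
F(j) = j*(1 + 5*j) (F(j) = j*(1 + j*5) = j*(1 + 5*j))
X = -18
m(p) = 9 (m(p) = 3 + 3*2 = 3 + 6 = 9)
Q = -162 (Q = 9*(-18) = -162)
-Q = -1*(-162) = 162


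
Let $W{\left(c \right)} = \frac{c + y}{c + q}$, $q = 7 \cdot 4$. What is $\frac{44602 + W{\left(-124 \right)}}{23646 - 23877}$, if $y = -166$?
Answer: $- \frac{305863}{1584} \approx -193.1$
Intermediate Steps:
$q = 28$
$W{\left(c \right)} = \frac{-166 + c}{28 + c}$ ($W{\left(c \right)} = \frac{c - 166}{c + 28} = \frac{-166 + c}{28 + c}$)
$\frac{44602 + W{\left(-124 \right)}}{23646 - 23877} = \frac{44602 + \frac{-166 - 124}{28 - 124}}{23646 - 23877} = \frac{44602 + \frac{1}{-96} \left(-290\right)}{-231} = \left(44602 - - \frac{145}{48}\right) \left(- \frac{1}{231}\right) = \left(44602 + \frac{145}{48}\right) \left(- \frac{1}{231}\right) = \frac{2141041}{48} \left(- \frac{1}{231}\right) = - \frac{305863}{1584}$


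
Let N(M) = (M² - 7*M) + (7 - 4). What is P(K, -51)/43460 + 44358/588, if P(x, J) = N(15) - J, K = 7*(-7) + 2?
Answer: 40164604/532385 ≈ 75.443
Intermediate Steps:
K = -47 (K = -49 + 2 = -47)
N(M) = 3 + M² - 7*M (N(M) = (M² - 7*M) + 3 = 3 + M² - 7*M)
P(x, J) = 123 - J (P(x, J) = (3 + 15² - 7*15) - J = (3 + 225 - 105) - J = 123 - J)
P(K, -51)/43460 + 44358/588 = (123 - 1*(-51))/43460 + 44358/588 = (123 + 51)*(1/43460) + 44358*(1/588) = 174*(1/43460) + 7393/98 = 87/21730 + 7393/98 = 40164604/532385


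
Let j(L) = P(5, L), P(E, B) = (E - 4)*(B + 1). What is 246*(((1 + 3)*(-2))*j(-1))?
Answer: 0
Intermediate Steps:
P(E, B) = (1 + B)*(-4 + E) (P(E, B) = (-4 + E)*(1 + B) = (1 + B)*(-4 + E))
j(L) = 1 + L (j(L) = -4 + 5 - 4*L + L*5 = -4 + 5 - 4*L + 5*L = 1 + L)
246*(((1 + 3)*(-2))*j(-1)) = 246*(((1 + 3)*(-2))*(1 - 1)) = 246*((4*(-2))*0) = 246*(-8*0) = 246*0 = 0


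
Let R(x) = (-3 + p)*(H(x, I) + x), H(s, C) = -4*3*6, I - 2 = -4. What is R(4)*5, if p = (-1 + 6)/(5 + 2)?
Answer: 5440/7 ≈ 777.14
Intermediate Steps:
I = -2 (I = 2 - 4 = -2)
p = 5/7 ≈ 0.71429
H(s, C) = -72 (H(s, C) = -12*6 = -72)
R(x) = 1152/7 - 16*x/7 (R(x) = (-3 + 5/7)*(-72 + x) = -16*(-72 + x)/7 = 1152/7 - 16*x/7)
R(4)*5 = (1152/7 - 16/7*4)*5 = (1152/7 - 64/7)*5 = (1088/7)*5 = 5440/7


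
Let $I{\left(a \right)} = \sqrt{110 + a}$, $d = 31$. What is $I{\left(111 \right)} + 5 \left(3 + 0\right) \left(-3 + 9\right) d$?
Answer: $2790 + \sqrt{221} \approx 2804.9$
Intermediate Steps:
$I{\left(111 \right)} + 5 \left(3 + 0\right) \left(-3 + 9\right) d = \sqrt{110 + 111} + 5 \left(3 + 0\right) \left(-3 + 9\right) 31 = \sqrt{221} + 5 \cdot 3 \cdot 6 \cdot 31 = \sqrt{221} + 5 \cdot 18 \cdot 31 = \sqrt{221} + 90 \cdot 31 = \sqrt{221} + 2790 = 2790 + \sqrt{221}$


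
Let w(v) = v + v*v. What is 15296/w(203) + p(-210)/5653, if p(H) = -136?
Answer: 20209064/58525509 ≈ 0.34530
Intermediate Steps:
w(v) = v + v**2
15296/w(203) + p(-210)/5653 = 15296/((203*(1 + 203))) - 136/5653 = 15296/((203*204)) - 136*1/5653 = 15296/41412 - 136/5653 = 15296*(1/41412) - 136/5653 = 3824/10353 - 136/5653 = 20209064/58525509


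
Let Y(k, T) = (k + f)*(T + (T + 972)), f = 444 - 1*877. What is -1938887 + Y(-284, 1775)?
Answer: -5181161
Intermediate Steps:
f = -433 (f = 444 - 877 = -433)
Y(k, T) = (-433 + k)*(972 + 2*T) (Y(k, T) = (k - 433)*(T + (T + 972)) = (-433 + k)*(T + (972 + T)) = (-433 + k)*(972 + 2*T))
-1938887 + Y(-284, 1775) = -1938887 + (-420876 - 866*1775 + 972*(-284) + 2*1775*(-284)) = -1938887 + (-420876 - 1537150 - 276048 - 1008200) = -1938887 - 3242274 = -5181161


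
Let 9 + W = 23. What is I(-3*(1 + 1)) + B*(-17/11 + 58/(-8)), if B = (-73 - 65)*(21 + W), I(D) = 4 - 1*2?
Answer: 934649/22 ≈ 42484.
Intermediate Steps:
W = 14 (W = -9 + 23 = 14)
I(D) = 2 (I(D) = 4 - 2 = 2)
B = -4830 (B = (-73 - 65)*(21 + 14) = -138*35 = -4830)
I(-3*(1 + 1)) + B*(-17/11 + 58/(-8)) = 2 - 4830*(-17/11 + 58/(-8)) = 2 - 4830*(-17*1/11 + 58*(-⅛)) = 2 - 4830*(-17/11 - 29/4) = 2 - 4830*(-387/44) = 2 + 934605/22 = 934649/22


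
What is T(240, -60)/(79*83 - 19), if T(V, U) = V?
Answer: 120/3269 ≈ 0.036708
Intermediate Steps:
T(240, -60)/(79*83 - 19) = 240/(79*83 - 19) = 240/(6557 - 19) = 240/6538 = 240*(1/6538) = 120/3269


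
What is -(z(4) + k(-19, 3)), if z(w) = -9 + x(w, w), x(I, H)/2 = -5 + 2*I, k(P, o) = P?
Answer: 22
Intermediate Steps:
x(I, H) = -10 + 4*I (x(I, H) = 2*(-5 + 2*I) = -10 + 4*I)
z(w) = -19 + 4*w (z(w) = -9 + (-10 + 4*w) = -19 + 4*w)
-(z(4) + k(-19, 3)) = -((-19 + 4*4) - 19) = -((-19 + 16) - 19) = -(-3 - 19) = -1*(-22) = 22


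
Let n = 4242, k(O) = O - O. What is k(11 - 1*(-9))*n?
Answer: 0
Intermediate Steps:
k(O) = 0
k(11 - 1*(-9))*n = 0*4242 = 0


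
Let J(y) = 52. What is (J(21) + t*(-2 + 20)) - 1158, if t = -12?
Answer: -1322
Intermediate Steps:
(J(21) + t*(-2 + 20)) - 1158 = (52 - 12*(-2 + 20)) - 1158 = (52 - 12*18) - 1158 = (52 - 216) - 1158 = -164 - 1158 = -1322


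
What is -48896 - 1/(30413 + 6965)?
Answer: -1827634689/37378 ≈ -48896.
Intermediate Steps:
-48896 - 1/(30413 + 6965) = -48896 - 1/37378 = -1827634689/37378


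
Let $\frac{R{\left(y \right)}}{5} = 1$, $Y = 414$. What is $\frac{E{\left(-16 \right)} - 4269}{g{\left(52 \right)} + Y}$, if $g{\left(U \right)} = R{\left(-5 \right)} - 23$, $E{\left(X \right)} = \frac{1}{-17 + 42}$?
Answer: $- \frac{26681}{2475} \approx -10.78$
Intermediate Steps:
$R{\left(y \right)} = 5$ ($R{\left(y \right)} = 5 \cdot 1 = 5$)
$E{\left(X \right)} = \frac{1}{25}$
$g{\left(U \right)} = -18$ ($g{\left(U \right)} = 5 - 23 = -18$)
$\frac{E{\left(-16 \right)} - 4269}{g{\left(52 \right)} + Y} = \frac{\frac{1}{25} - 4269}{-18 + 414} = - \frac{106724}{25 \cdot 396} = \left(- \frac{106724}{25}\right) \frac{1}{396} = - \frac{26681}{2475}$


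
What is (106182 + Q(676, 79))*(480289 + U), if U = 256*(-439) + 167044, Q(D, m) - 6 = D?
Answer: 57166789936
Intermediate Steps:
Q(D, m) = 6 + D
U = 54660 (U = -112384 + 167044 = 54660)
(106182 + Q(676, 79))*(480289 + U) = (106182 + (6 + 676))*(480289 + 54660) = (106182 + 682)*534949 = 106864*534949 = 57166789936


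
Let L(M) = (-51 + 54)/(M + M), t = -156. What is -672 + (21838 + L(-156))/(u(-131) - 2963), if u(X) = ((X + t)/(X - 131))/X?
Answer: -3592653280423/5288211396 ≈ -679.37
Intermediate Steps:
u(X) = (-156 + X)/(X*(-131 + X)) (u(X) = ((X - 156)/(X - 131))/X = ((-156 + X)/(-131 + X))/X = (-156 + X)/(X*(-131 + X)))
L(M) = 3/(2*M) (L(M) = 3/((2*M)) = 3*(1/(2*M)) = 3/(2*M))
-672 + (21838 + L(-156))/(u(-131) - 2963) = -672 + (21838 + (3/2)/(-156))/((-156 - 131)/((-131)*(-131 - 131)) - 2963) = -672 + (21838 + (3/2)*(-1/156))/(-1/131*(-287)/(-262) - 2963) = -672 + (21838 - 1/104)/(-1/131*(-1/262)*(-287) - 2963) = -672 + 2271151/(104*(-287/34322 - 2963)) = -672 + 2271151/(104*(-101696373/34322)) = -672 + (2271151/104)*(-34322/101696373) = -672 - 38975222311/5288211396 = -3592653280423/5288211396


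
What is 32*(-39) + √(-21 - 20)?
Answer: -1248 + I*√41 ≈ -1248.0 + 6.4031*I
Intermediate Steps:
32*(-39) + √(-21 - 20) = -1248 + √(-41) = -1248 + I*√41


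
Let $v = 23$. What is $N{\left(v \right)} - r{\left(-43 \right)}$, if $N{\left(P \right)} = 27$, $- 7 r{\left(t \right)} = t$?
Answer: $\frac{146}{7} \approx 20.857$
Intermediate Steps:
$r{\left(t \right)} = - \frac{t}{7}$
$N{\left(v \right)} - r{\left(-43 \right)} = 27 - \left(- \frac{1}{7}\right) \left(-43\right) = 27 - \frac{43}{7} = \frac{146}{7}$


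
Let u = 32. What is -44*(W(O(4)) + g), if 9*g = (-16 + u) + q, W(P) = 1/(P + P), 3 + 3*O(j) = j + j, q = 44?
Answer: -4598/15 ≈ -306.53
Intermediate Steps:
O(j) = -1 + 2*j/3 (O(j) = -1 + (j + j)/3 = -1 + (2*j)/3 = -1 + 2*j/3)
W(P) = 1/(2*P)
g = 20/3 (g = ((-16 + 32) + 44)/9 = (16 + 44)/9 = (1/9)*60 = 20/3 ≈ 6.6667)
-44*(W(O(4)) + g) = -44*(1/(2*(-1 + (2/3)*4)) + 20/3) = -44*(1/(2*(-1 + 8/3)) + 20/3) = -44*(1/(2*(5/3)) + 20/3) = -44*((1/2)*(3/5) + 20/3) = -44*(3/10 + 20/3) = -44*209/30 = -4598/15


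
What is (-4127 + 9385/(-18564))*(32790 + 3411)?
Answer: -924609897871/6188 ≈ -1.4942e+8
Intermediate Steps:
(-4127 + 9385/(-18564))*(32790 + 3411) = (-4127 + 9385*(-1/18564))*36201 = (-4127 - 9385/18564)*36201 = -76623013/18564*36201 = -924609897871/6188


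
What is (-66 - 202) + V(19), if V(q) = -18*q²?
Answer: -6766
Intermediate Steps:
(-66 - 202) + V(19) = (-66 - 202) - 18*19² = -268 - 18*361 = -268 - 6498 = -6766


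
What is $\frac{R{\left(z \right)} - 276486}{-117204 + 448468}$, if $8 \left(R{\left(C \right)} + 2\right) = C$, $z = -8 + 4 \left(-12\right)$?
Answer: $- \frac{276495}{331264} \approx -0.83467$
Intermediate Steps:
$z = -56$ ($z = -8 - 48 = -56$)
$R{\left(C \right)} = -2 + \frac{C}{8}$
$\frac{R{\left(z \right)} - 276486}{-117204 + 448468} = \frac{\left(-2 + \frac{1}{8} \left(-56\right)\right) - 276486}{-117204 + 448468} = \frac{\left(-2 - 7\right) - 276486}{331264} = \left(-9 - 276486\right) \frac{1}{331264} = \left(-276495\right) \frac{1}{331264} = - \frac{276495}{331264}$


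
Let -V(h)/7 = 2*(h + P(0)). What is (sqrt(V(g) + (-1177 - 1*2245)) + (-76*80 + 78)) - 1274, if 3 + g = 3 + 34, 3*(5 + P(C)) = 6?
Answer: -7276 + 4*I*sqrt(241) ≈ -7276.0 + 62.097*I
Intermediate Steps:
P(C) = -3 (P(C) = -5 + (1/3)*6 = -5 + 2 = -3)
g = 34 (g = -3 + (3 + 34) = -3 + 37 = 34)
V(h) = 42 - 14*h (V(h) = -14*(h - 3) = -14*(-3 + h) = -7*(-6 + 2*h) = 42 - 14*h)
(sqrt(V(g) + (-1177 - 1*2245)) + (-76*80 + 78)) - 1274 = (sqrt((42 - 14*34) + (-1177 - 1*2245)) + (-76*80 + 78)) - 1274 = (sqrt((42 - 476) + (-1177 - 2245)) + (-6080 + 78)) - 1274 = (sqrt(-434 - 3422) - 6002) - 1274 = (sqrt(-3856) - 6002) - 1274 = (4*I*sqrt(241) - 6002) - 1274 = (-6002 + 4*I*sqrt(241)) - 1274 = -7276 + 4*I*sqrt(241)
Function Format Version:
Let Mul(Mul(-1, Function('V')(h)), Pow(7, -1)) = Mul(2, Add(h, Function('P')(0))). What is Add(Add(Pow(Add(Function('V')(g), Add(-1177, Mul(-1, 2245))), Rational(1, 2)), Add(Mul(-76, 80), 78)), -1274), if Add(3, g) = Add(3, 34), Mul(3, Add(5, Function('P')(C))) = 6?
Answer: Add(-7276, Mul(4, I, Pow(241, Rational(1, 2)))) ≈ Add(-7276.0, Mul(62.097, I))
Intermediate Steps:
Function('P')(C) = -3 (Function('P')(C) = Add(-5, Mul(Rational(1, 3), 6)) = Add(-5, 2) = -3)
g = 34 (g = Add(-3, Add(3, 34)) = Add(-3, 37) = 34)
Function('V')(h) = Add(42, Mul(-14, h)) (Function('V')(h) = Mul(-7, Mul(2, Add(h, -3))) = Mul(-7, Mul(2, Add(-3, h))) = Mul(-7, Add(-6, Mul(2, h))) = Add(42, Mul(-14, h)))
Add(Add(Pow(Add(Function('V')(g), Add(-1177, Mul(-1, 2245))), Rational(1, 2)), Add(Mul(-76, 80), 78)), -1274) = Add(Add(Pow(Add(Add(42, Mul(-14, 34)), Add(-1177, Mul(-1, 2245))), Rational(1, 2)), Add(Mul(-76, 80), 78)), -1274) = Add(Add(Pow(Add(Add(42, -476), Add(-1177, -2245)), Rational(1, 2)), Add(-6080, 78)), -1274) = Add(Add(Pow(Add(-434, -3422), Rational(1, 2)), -6002), -1274) = Add(Add(Pow(-3856, Rational(1, 2)), -6002), -1274) = Add(Add(Mul(4, I, Pow(241, Rational(1, 2))), -6002), -1274) = Add(Add(-6002, Mul(4, I, Pow(241, Rational(1, 2)))), -1274) = Add(-7276, Mul(4, I, Pow(241, Rational(1, 2))))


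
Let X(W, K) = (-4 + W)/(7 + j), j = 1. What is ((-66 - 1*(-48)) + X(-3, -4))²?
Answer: 22801/64 ≈ 356.27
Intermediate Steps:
X(W, K) = -½ + W/8 (X(W, K) = (-4 + W)/(7 + 1) = (-4 + W)/8 = (-4 + W)*(⅛) = -½ + W/8)
((-66 - 1*(-48)) + X(-3, -4))² = ((-66 - 1*(-48)) + (-½ + (⅛)*(-3)))² = ((-66 + 48) + (-½ - 3/8))² = (-18 - 7/8)² = (-151/8)² = 22801/64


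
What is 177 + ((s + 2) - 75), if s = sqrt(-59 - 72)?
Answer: 104 + I*sqrt(131) ≈ 104.0 + 11.446*I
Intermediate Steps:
s = I*sqrt(131) (s = sqrt(-131) = I*sqrt(131) ≈ 11.446*I)
177 + ((s + 2) - 75) = 177 + ((I*sqrt(131) + 2) - 75) = 177 + ((2 + I*sqrt(131)) - 75) = 177 + (-73 + I*sqrt(131)) = 104 + I*sqrt(131)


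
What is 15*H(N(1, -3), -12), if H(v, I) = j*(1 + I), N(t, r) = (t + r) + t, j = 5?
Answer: -825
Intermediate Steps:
N(t, r) = r + 2*t (N(t, r) = (r + t) + t = r + 2*t)
H(v, I) = 5 + 5*I (H(v, I) = 5*(1 + I) = 5 + 5*I)
15*H(N(1, -3), -12) = 15*(5 + 5*(-12)) = 15*(5 - 60) = 15*(-55) = -825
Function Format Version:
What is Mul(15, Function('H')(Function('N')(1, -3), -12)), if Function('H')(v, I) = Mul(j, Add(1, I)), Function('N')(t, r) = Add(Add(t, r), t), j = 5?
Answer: -825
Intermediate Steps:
Function('N')(t, r) = Add(r, Mul(2, t)) (Function('N')(t, r) = Add(Add(r, t), t) = Add(r, Mul(2, t)))
Function('H')(v, I) = Add(5, Mul(5, I)) (Function('H')(v, I) = Mul(5, Add(1, I)) = Add(5, Mul(5, I)))
Mul(15, Function('H')(Function('N')(1, -3), -12)) = Mul(15, Add(5, Mul(5, -12))) = Mul(15, Add(5, -60)) = Mul(15, -55) = -825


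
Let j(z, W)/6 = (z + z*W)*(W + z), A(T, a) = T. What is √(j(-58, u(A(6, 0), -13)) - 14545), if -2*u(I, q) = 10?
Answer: I*√102241 ≈ 319.75*I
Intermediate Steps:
u(I, q) = -5 (u(I, q) = -½*10 = -5)
j(z, W) = 6*(W + z)*(z + W*z) (j(z, W) = 6*((z + z*W)*(W + z)) = 6*((z + W*z)*(W + z)) = 6*((W + z)*(z + W*z)) = 6*(W + z)*(z + W*z))
√(j(-58, u(A(6, 0), -13)) - 14545) = √(6*(-58)*(-5 - 58 + (-5)² - 5*(-58)) - 14545) = √(6*(-58)*(-5 - 58 + 25 + 290) - 14545) = √(6*(-58)*252 - 14545) = √(-87696 - 14545) = √(-102241) = I*√102241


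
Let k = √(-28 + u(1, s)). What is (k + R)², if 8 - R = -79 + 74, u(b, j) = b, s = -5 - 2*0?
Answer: 142 + 78*I*√3 ≈ 142.0 + 135.1*I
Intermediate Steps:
s = -5 (s = -5 + 0 = -5)
R = 13 (R = 8 - (-79 + 74) = 8 - 1*(-5) = 8 + 5 = 13)
k = 3*I*√3 (k = √(-28 + 1) = √(-27) = 3*I*√3 ≈ 5.1962*I)
(k + R)² = (3*I*√3 + 13)² = (13 + 3*I*√3)²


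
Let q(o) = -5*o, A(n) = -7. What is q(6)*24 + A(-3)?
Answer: -727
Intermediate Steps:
q(6)*24 + A(-3) = -5*6*24 - 7 = -30*24 - 7 = -720 - 7 = -727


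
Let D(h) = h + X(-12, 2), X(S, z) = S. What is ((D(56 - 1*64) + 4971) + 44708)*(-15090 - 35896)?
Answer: -2531913774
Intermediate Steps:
D(h) = -12 + h (D(h) = h - 12 = -12 + h)
((D(56 - 1*64) + 4971) + 44708)*(-15090 - 35896) = (((-12 + (56 - 1*64)) + 4971) + 44708)*(-15090 - 35896) = (((-12 + (56 - 64)) + 4971) + 44708)*(-50986) = (((-12 - 8) + 4971) + 44708)*(-50986) = ((-20 + 4971) + 44708)*(-50986) = (4951 + 44708)*(-50986) = 49659*(-50986) = -2531913774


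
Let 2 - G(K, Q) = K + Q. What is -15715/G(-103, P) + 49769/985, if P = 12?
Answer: -10850758/91605 ≈ -118.45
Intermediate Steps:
G(K, Q) = 2 - K - Q (G(K, Q) = 2 - (K + Q) = 2 + (-K - Q) = 2 - K - Q)
-15715/G(-103, P) + 49769/985 = -15715/(2 - 1*(-103) - 1*12) + 49769/985 = -15715/(2 + 103 - 12) + 49769*(1/985) = -15715/93 + 49769/985 = -10850758/91605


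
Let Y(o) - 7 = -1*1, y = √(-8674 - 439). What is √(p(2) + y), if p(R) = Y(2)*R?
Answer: √(12 + I*√9113) ≈ 7.3557 + 6.489*I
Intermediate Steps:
y = I*√9113 (y = √(-9113) = I*√9113 ≈ 95.462*I)
Y(o) = 6 (Y(o) = 7 - 1*1 = 7 - 1 = 6)
p(R) = 6*R
√(p(2) + y) = √(6*2 + I*√9113) = √(12 + I*√9113)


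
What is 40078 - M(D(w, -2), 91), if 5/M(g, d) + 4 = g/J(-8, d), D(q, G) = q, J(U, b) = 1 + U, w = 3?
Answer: 1242453/31 ≈ 40079.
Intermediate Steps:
M(g, d) = 5/(-4 - g/7) (M(g, d) = 5/(-4 + g/(1 - 8)) = 5/(-4 + g/(-7)) = 5/(-4 + g*(-⅐)) = 5/(-4 - g/7))
40078 - M(D(w, -2), 91) = 40078 - (-35)/(28 + 3) = 40078 - (-35)/31 = 40078 - 1*(-35/31) = 40078 + 35/31 = 1242453/31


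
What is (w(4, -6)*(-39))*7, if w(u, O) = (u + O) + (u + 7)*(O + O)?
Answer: 36582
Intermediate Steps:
w(u, O) = O + u + 2*O*(7 + u) (w(u, O) = (O + u) + (7 + u)*(2*O) = (O + u) + 2*O*(7 + u) = O + u + 2*O*(7 + u))
(w(4, -6)*(-39))*7 = ((4 + 15*(-6) + 2*(-6)*4)*(-39))*7 = ((4 - 90 - 48)*(-39))*7 = -134*(-39)*7 = 5226*7 = 36582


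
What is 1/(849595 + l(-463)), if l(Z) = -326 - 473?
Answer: 1/848796 ≈ 1.1781e-6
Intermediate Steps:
l(Z) = -799
1/(849595 + l(-463)) = 1/(849595 - 799) = 1/848796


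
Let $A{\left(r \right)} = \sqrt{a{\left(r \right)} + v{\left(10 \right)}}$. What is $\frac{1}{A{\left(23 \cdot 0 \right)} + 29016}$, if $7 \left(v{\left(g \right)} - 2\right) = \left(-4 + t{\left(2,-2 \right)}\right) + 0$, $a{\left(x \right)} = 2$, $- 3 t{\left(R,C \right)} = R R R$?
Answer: $\frac{76167}{2210061664} - \frac{\sqrt{21}}{2210061664} \approx 3.4462 \cdot 10^{-5}$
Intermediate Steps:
$t{\left(R,C \right)} = - \frac{R^{3}}{3}$ ($t{\left(R,C \right)} = - \frac{R R R}{3} = - \frac{R^{2} R}{3} = - \frac{R^{3}}{3}$)
$v{\left(g \right)} = \frac{22}{21}$ ($v{\left(g \right)} = 2 + \frac{\left(-4 - \frac{2^{3}}{3}\right) + 0}{7} = 2 + \frac{\left(-4 - \frac{8}{3}\right) + 0}{7} = 2 + \frac{- \frac{20}{3} + 0}{7} = 2 + \frac{1}{7} \left(- \frac{20}{3}\right) = 2 - \frac{20}{21} = \frac{22}{21}$)
$A{\left(r \right)} = \frac{8 \sqrt{21}}{21}$ ($A{\left(r \right)} = \sqrt{2 + \frac{22}{21}} = \sqrt{\frac{64}{21}} = \frac{8 \sqrt{21}}{21}$)
$\frac{1}{A{\left(23 \cdot 0 \right)} + 29016} = \frac{1}{\frac{8 \sqrt{21}}{21} + 29016} = \frac{1}{29016 + \frac{8 \sqrt{21}}{21}}$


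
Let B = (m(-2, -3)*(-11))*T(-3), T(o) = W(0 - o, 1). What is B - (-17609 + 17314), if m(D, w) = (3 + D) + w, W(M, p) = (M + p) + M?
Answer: 449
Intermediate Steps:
W(M, p) = p + 2*M
T(o) = 1 - 2*o (T(o) = 1 + 2*(0 - o) = 1 + 2*(-o) = 1 - 2*o)
m(D, w) = 3 + D + w
B = 154 (B = ((3 - 2 - 3)*(-11))*(1 - 2*(-3)) = (-2*(-11))*(1 + 6) = 22*7 = 154)
B - (-17609 + 17314) = 154 - (-17609 + 17314) = 154 - 1*(-295) = 154 + 295 = 449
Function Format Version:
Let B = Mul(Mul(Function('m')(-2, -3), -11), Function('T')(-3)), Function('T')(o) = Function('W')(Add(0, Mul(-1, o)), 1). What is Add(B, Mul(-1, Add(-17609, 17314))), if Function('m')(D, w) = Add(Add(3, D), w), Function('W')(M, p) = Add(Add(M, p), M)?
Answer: 449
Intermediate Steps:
Function('W')(M, p) = Add(p, Mul(2, M))
Function('T')(o) = Add(1, Mul(-2, o)) (Function('T')(o) = Add(1, Mul(2, Add(0, Mul(-1, o)))) = Add(1, Mul(2, Mul(-1, o))) = Add(1, Mul(-2, o)))
Function('m')(D, w) = Add(3, D, w)
B = 154 (B = Mul(Mul(Add(3, -2, -3), -11), Add(1, Mul(-2, -3))) = Mul(Mul(-2, -11), Add(1, 6)) = Mul(22, 7) = 154)
Add(B, Mul(-1, Add(-17609, 17314))) = Add(154, Mul(-1, Add(-17609, 17314))) = Add(154, Mul(-1, -295)) = Add(154, 295) = 449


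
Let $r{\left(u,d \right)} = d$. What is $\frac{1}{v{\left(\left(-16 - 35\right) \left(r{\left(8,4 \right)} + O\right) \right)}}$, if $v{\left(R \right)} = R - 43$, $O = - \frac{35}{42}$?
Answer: $- \frac{2}{409} \approx -0.00489$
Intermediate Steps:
$O = - \frac{5}{6}$ ($O = \left(-35\right) \frac{1}{42} = - \frac{5}{6} \approx -0.83333$)
$v{\left(R \right)} = -43 + R$
$\frac{1}{v{\left(\left(-16 - 35\right) \left(r{\left(8,4 \right)} + O\right) \right)}} = \frac{1}{-43 + \left(-16 - 35\right) \left(4 - \frac{5}{6}\right)} = \frac{1}{-43 - \frac{323}{2}} = \frac{1}{- \frac{409}{2}} = - \frac{2}{409}$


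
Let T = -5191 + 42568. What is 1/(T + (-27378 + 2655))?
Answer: 1/12654 ≈ 7.9026e-5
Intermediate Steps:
T = 37377
1/(T + (-27378 + 2655)) = 1/(37377 + (-27378 + 2655)) = 1/(37377 - 24723) = 1/12654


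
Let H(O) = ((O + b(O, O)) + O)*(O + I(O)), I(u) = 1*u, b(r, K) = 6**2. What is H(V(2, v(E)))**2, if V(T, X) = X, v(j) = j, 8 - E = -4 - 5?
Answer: 5664400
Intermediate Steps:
E = 17 (E = 8 - (-4 - 5) = 8 - 1*(-9) = 8 + 9 = 17)
b(r, K) = 36
I(u) = u
H(O) = 2*O*(36 + 2*O) (H(O) = ((O + 36) + O)*(O + O) = ((36 + O) + O)*(2*O) = (36 + 2*O)*(2*O) = 2*O*(36 + 2*O))
H(V(2, v(E)))**2 = (4*17*(18 + 17))**2 = (4*17*35)**2 = 2380**2 = 5664400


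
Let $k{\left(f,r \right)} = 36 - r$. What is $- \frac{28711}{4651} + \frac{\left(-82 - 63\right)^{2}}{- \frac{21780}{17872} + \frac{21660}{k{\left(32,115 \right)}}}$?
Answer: $- \frac{7461416242637}{90421983957} \approx -82.518$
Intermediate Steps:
$- \frac{28711}{4651} + \frac{\left(-82 - 63\right)^{2}}{- \frac{21780}{17872} + \frac{21660}{k{\left(32,115 \right)}}} = - \frac{28711}{4651} + \frac{\left(-82 - 63\right)^{2}}{- \frac{21780}{17872} + \frac{21660}{36 - 115}} = \left(-28711\right) \frac{1}{4651} + \frac{\left(-145\right)^{2}}{\left(-21780\right) \frac{1}{17872} + \frac{21660}{36 - 115}} = - \frac{28711}{4651} + \frac{21025}{- \frac{5445}{4468} + \frac{21660}{-79}} = - \frac{28711}{4651} + \frac{21025}{- \frac{5445}{4468} + 21660 \left(- \frac{1}{79}\right)} = - \frac{28711}{4651} + \frac{21025}{- \frac{5445}{4468} - \frac{21660}{79}} = - \frac{28711}{4651} + \frac{21025}{- \frac{97207035}{352972}} = - \frac{28711}{4651} + 21025 \left(- \frac{352972}{97207035}\right) = - \frac{28711}{4651} - \frac{1484247260}{19441407} = - \frac{7461416242637}{90421983957}$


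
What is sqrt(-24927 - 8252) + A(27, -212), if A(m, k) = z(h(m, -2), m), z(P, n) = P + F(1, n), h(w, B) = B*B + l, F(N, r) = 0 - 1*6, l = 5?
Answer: 3 + I*sqrt(33179) ≈ 3.0 + 182.15*I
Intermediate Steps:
F(N, r) = -6 (F(N, r) = 0 - 6 = -6)
h(w, B) = 5 + B**2 (h(w, B) = B*B + 5 = B**2 + 5 = 5 + B**2)
z(P, n) = -6 + P (z(P, n) = P - 6 = -6 + P)
A(m, k) = 3 (A(m, k) = -6 + (5 + (-2)**2) = -6 + (5 + 4) = -6 + 9 = 3)
sqrt(-24927 - 8252) + A(27, -212) = sqrt(-24927 - 8252) + 3 = sqrt(-33179) + 3 = I*sqrt(33179) + 3 = 3 + I*sqrt(33179)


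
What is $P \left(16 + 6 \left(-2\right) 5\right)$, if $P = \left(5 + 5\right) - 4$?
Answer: $-264$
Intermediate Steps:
$P = 6$ ($P = 10 - 4 = 6$)
$P \left(16 + 6 \left(-2\right) 5\right) = 6 \left(16 + 6 \left(-2\right) 5\right) = 6 \left(16 - 60\right) = 6 \left(-44\right) = -264$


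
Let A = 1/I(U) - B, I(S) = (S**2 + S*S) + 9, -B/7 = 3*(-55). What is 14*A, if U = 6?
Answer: -1309756/81 ≈ -16170.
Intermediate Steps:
B = 1155 (B = -21*(-55) = -7*(-165) = 1155)
I(S) = 9 + 2*S**2 (I(S) = (S**2 + S**2) + 9 = 2*S**2 + 9 = 9 + 2*S**2)
A = -93554/81 (A = 1/(9 + 2*6**2) - 1*1155 = 1/(9 + 2*36) - 1155 = 1/(9 + 72) - 1155 = 1/81 - 1155 = -93554/81 ≈ -1155.0)
14*A = 14*(-93554/81) = -1309756/81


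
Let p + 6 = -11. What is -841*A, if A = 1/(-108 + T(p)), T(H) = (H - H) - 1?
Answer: 841/109 ≈ 7.7156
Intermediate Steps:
p = -17 (p = -6 - 11 = -17)
T(H) = -1 (T(H) = 0 - 1 = -1)
A = -1/109 (A = 1/(-108 - 1) = 1/(-109) = -1/109 ≈ -0.0091743)
-841*A = -841*(-1/109) = 841/109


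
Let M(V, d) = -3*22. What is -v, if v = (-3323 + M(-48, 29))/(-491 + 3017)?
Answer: 3389/2526 ≈ 1.3416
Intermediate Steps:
M(V, d) = -66
v = -3389/2526 (v = (-3323 - 66)/(-491 + 3017) = -3389/2526 ≈ -1.3416)
-v = -1*(-3389/2526) = 3389/2526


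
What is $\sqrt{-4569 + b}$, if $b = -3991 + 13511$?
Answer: $\sqrt{4951} \approx 70.363$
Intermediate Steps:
$b = 9520$
$\sqrt{-4569 + b} = \sqrt{-4569 + 9520} = \sqrt{4951}$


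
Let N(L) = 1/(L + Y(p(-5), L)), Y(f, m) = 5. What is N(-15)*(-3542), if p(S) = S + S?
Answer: 1771/5 ≈ 354.20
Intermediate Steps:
p(S) = 2*S
N(L) = 1/(5 + L) (N(L) = 1/(L + 5) = 1/(5 + L))
N(-15)*(-3542) = -3542/(5 - 15) = -3542/(-10) = -1/10*(-3542) = 1771/5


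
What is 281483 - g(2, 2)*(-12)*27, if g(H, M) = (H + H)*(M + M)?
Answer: 286667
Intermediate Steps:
g(H, M) = 4*H*M (g(H, M) = (2*H)*(2*M) = 4*H*M)
281483 - g(2, 2)*(-12)*27 = 281483 - (4*2*2)*(-12)*27 = 281483 - 16*(-12)*27 = 281483 - (-192)*27 = 281483 - 1*(-5184) = 281483 + 5184 = 286667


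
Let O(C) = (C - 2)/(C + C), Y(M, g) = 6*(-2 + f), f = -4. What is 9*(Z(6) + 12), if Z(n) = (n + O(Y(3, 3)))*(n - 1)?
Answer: 1607/4 ≈ 401.75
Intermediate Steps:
Y(M, g) = -36 (Y(M, g) = 6*(-2 - 4) = 6*(-6) = -36)
O(C) = (-2 + C)/(2*C) (O(C) = (-2 + C)/((2*C)) = (-2 + C)*(1/(2*C)) = (-2 + C)/(2*C))
Z(n) = (-1 + n)*(19/36 + n) (Z(n) = (n + (½)*(-2 - 36)/(-36))*(n - 1) = (n + (½)*(-1/36)*(-38))*(-1 + n) = (n + 19/36)*(-1 + n) = (19/36 + n)*(-1 + n) = (-1 + n)*(19/36 + n))
9*(Z(6) + 12) = 9*((-19/36 + 6² - 17/36*6) + 12) = 9*((-19/36 + 36 - 17/6) + 12) = 9*(1175/36 + 12) = 9*(1607/36) = 1607/4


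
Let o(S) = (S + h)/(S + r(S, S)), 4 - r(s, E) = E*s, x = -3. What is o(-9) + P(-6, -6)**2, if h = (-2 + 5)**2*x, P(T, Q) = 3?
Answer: 405/43 ≈ 9.4186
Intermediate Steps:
r(s, E) = 4 - E*s
h = -27 (h = (-2 + 5)**2*(-3) = 3**2*(-3) = 9*(-3) = -27)
o(S) = (-27 + S)/(4 + S - S**2) (o(S) = (S - 27)/(S + (4 - S*S)) = (-27 + S)/(S + (4 - S**2)) = (-27 + S)/(4 + S - S**2))
o(-9) + P(-6, -6)**2 = (-27 - 9)/(4 - 9 - 1*(-9)**2) + 3**2 = -36/(4 - 9 - 1*81) + 9 = -36/(4 - 9 - 81) + 9 = -36/(-86) + 9 = -1/86*(-36) + 9 = 18/43 + 9 = 405/43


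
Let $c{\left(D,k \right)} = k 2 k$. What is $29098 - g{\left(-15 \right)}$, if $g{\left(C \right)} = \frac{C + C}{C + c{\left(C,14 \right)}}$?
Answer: $\frac{10969976}{377} \approx 29098.0$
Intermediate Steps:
$c{\left(D,k \right)} = 2 k^{2}$ ($c{\left(D,k \right)} = 2 k k = 2 k^{2}$)
$g{\left(C \right)} = \frac{2 C}{392 + C}$ ($g{\left(C \right)} = \frac{C + C}{C + 2 \cdot 14^{2}} = \frac{2 C}{C + 2 \cdot 196} = \frac{2 C}{C + 392} = \frac{2 C}{392 + C}$)
$29098 - g{\left(-15 \right)} = 29098 - 2 \left(-15\right) \frac{1}{392 - 15} = 29098 - 2 \left(-15\right) \frac{1}{377} = 29098 - - \frac{30}{377} = 29098 + \frac{30}{377} = \frac{10969976}{377}$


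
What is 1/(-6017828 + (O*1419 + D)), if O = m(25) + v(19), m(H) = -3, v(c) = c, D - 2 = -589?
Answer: -1/5995711 ≈ -1.6679e-7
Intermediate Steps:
D = -587 (D = 2 - 589 = -587)
O = 16 (O = -3 + 19 = 16)
1/(-6017828 + (O*1419 + D)) = 1/(-6017828 + (16*1419 - 587)) = 1/(-6017828 + (22704 - 587)) = 1/(-6017828 + 22117) = 1/(-5995711) = -1/5995711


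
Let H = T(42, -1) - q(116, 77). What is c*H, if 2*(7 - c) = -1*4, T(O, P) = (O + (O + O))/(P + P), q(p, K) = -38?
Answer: -225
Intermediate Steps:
T(O, P) = 3*O/(2*P) (T(O, P) = (O + 2*O)/((2*P)) = (3*O)*(1/(2*P)) = 3*O/(2*P))
H = -25 (H = (3/2)*42/(-1) - 1*(-38) = (3/2)*42*(-1) + 38 = -63 + 38 = -25)
c = 9 (c = 7 - (-1)*4/2 = 7 - ½*(-4) = 7 + 2 = 9)
c*H = 9*(-25) = -225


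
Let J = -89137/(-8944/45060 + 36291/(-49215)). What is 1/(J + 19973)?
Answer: 34590857/3985428155566 ≈ 8.6793e-6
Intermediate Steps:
J = 3294544968705/34590857 (J = -89137/(-8944*1/45060 + 36291*(-1/49215)) = -89137/(-2236/11265 - 12097/16405) = -89137/(-34590857/36960465) = -89137*(-36960465/34590857) = 3294544968705/34590857 ≈ 95243.)
1/(J + 19973) = 1/(3294544968705/34590857 + 19973) = 1/(3985428155566/34590857) = 34590857/3985428155566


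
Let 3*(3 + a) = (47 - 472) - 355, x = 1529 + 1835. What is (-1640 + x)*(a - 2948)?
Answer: -5535764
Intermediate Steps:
x = 3364
a = -263 (a = -3 + ((47 - 472) - 355)/3 = -3 + (-425 - 355)/3 = -3 + (⅓)*(-780) = -3 - 260 = -263)
(-1640 + x)*(a - 2948) = (-1640 + 3364)*(-263 - 2948) = 1724*(-3211) = -5535764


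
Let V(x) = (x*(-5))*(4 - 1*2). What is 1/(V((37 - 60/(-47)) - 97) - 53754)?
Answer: -47/2498838 ≈ -1.8809e-5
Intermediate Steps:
V(x) = -10*x (V(x) = (-5*x)*(4 - 2) = -5*x*2 = -10*x)
1/(V((37 - 60/(-47)) - 97) - 53754) = 1/(-10*((37 - 60/(-47)) - 97) - 53754) = 1/(-10*((37 - 60*(-1/47)) - 97) - 53754) = 1/(-10*((37 + 60/47) - 97) - 53754) = 1/(-10*(1799/47 - 97) - 53754) = 1/(-10*(-2760/47) - 53754) = 1/(27600/47 - 53754) = 1/(-2498838/47) = -47/2498838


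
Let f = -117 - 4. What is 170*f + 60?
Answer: -20510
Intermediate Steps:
f = -121
170*f + 60 = 170*(-121) + 60 = -20570 + 60 = -20510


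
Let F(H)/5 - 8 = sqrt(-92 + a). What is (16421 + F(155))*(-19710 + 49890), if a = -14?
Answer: 496792980 + 150900*I*sqrt(106) ≈ 4.9679e+8 + 1.5536e+6*I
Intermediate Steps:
F(H) = 40 + 5*I*sqrt(106) (F(H) = 40 + 5*sqrt(-92 - 14) = 40 + 5*sqrt(-106) = 40 + 5*(I*sqrt(106)) = 40 + 5*I*sqrt(106))
(16421 + F(155))*(-19710 + 49890) = (16421 + (40 + 5*I*sqrt(106)))*(-19710 + 49890) = (16461 + 5*I*sqrt(106))*30180 = 496792980 + 150900*I*sqrt(106)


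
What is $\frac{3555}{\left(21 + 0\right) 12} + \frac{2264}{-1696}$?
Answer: $\frac{9477}{742} \approx 12.772$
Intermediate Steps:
$\frac{3555}{\left(21 + 0\right) 12} + \frac{2264}{-1696} = \frac{3555}{21 \cdot 12} + 2264 \left(- \frac{1}{1696}\right) = \frac{3555}{252} - \frac{283}{212} = 3555 \cdot \frac{1}{252} - \frac{283}{212} = \frac{395}{28} - \frac{283}{212} = \frac{9477}{742}$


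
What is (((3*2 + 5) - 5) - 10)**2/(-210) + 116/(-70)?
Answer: -26/15 ≈ -1.7333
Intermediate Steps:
(((3*2 + 5) - 5) - 10)**2/(-210) + 116/(-70) = (((6 + 5) - 5) - 10)**2*(-1/210) + 116*(-1/70) = ((11 - 5) - 10)**2*(-1/210) - 58/35 = (6 - 10)**2*(-1/210) - 58/35 = (-4)**2*(-1/210) - 58/35 = 16*(-1/210) - 58/35 = -8/105 - 58/35 = -26/15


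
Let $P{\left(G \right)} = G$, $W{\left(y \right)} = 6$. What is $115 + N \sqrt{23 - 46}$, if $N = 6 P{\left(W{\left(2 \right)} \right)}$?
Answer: $115 + 36 i \sqrt{23} \approx 115.0 + 172.65 i$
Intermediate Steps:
$N = 36$ ($N = 6 \cdot 6 = 36$)
$115 + N \sqrt{23 - 46} = 115 + 36 \sqrt{23 - 46} = 115 + 36 \sqrt{-23} = 115 + 36 i \sqrt{23}$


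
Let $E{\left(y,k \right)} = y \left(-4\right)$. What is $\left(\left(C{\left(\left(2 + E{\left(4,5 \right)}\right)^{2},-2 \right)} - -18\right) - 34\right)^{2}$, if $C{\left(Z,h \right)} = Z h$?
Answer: $166464$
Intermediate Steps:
$E{\left(y,k \right)} = - 4 y$
$\left(\left(C{\left(\left(2 + E{\left(4,5 \right)}\right)^{2},-2 \right)} - -18\right) - 34\right)^{2} = \left(\left(\left(2 - 16\right)^{2} \left(-2\right) - -18\right) - 34\right)^{2} = \left(\left(\left(2 - 16\right)^{2} \left(-2\right) + 18\right) - 34\right)^{2} = \left(\left(\left(-14\right)^{2} \left(-2\right) + 18\right) - 34\right)^{2} = \left(\left(196 \left(-2\right) + 18\right) - 34\right)^{2} = \left(\left(-392 + 18\right) - 34\right)^{2} = \left(-374 - 34\right)^{2} = \left(-408\right)^{2} = 166464$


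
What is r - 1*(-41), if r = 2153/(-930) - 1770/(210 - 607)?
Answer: 15928969/369210 ≈ 43.143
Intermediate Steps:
r = 791359/369210 (r = 2153*(-1/930) - 1770/(-397) = -2153/930 - 1770*(-1/397) = -2153/930 + 1770/397 = 791359/369210 ≈ 2.1434)
r - 1*(-41) = 791359/369210 - 1*(-41) = 791359/369210 + 41 = 15928969/369210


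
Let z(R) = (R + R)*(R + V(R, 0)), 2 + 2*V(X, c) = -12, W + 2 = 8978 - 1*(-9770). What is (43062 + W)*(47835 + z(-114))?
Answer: 4661744784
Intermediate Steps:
W = 18746 (W = -2 + (8978 - 1*(-9770)) = -2 + (8978 + 9770) = -2 + 18748 = 18746)
V(X, c) = -7 (V(X, c) = -1 + (1/2)*(-12) = -1 - 6 = -7)
z(R) = 2*R*(-7 + R) (z(R) = (R + R)*(R - 7) = (2*R)*(-7 + R) = 2*R*(-7 + R))
(43062 + W)*(47835 + z(-114)) = (43062 + 18746)*(47835 + 2*(-114)*(-7 - 114)) = 61808*(47835 + 2*(-114)*(-121)) = 61808*(47835 + 27588) = 61808*75423 = 4661744784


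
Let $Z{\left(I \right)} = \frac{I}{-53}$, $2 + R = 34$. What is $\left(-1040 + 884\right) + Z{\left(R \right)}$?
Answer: $- \frac{8300}{53} \approx -156.6$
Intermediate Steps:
$R = 32$ ($R = -2 + 34 = 32$)
$Z{\left(I \right)} = - \frac{I}{53}$ ($Z{\left(I \right)} = I \left(- \frac{1}{53}\right) = - \frac{I}{53}$)
$\left(-1040 + 884\right) + Z{\left(R \right)} = \left(-1040 + 884\right) - \frac{32}{53} = -156 - \frac{32}{53} = - \frac{8300}{53}$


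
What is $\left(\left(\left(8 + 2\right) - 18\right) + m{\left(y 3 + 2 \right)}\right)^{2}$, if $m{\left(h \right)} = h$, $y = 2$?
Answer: $0$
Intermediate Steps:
$\left(\left(\left(8 + 2\right) - 18\right) + m{\left(y 3 + 2 \right)}\right)^{2} = \left(\left(\left(8 + 2\right) - 18\right) + \left(2 \cdot 3 + 2\right)\right)^{2} = \left(\left(10 - 18\right) + \left(6 + 2\right)\right)^{2} = \left(-8 + 8\right)^{2} = 0^{2} = 0$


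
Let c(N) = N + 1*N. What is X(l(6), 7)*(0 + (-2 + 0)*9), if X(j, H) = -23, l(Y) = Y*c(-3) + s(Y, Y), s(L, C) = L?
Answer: 414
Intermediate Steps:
c(N) = 2*N (c(N) = N + N = 2*N)
l(Y) = -5*Y (l(Y) = Y*(2*(-3)) + Y = Y*(-6) + Y = -6*Y + Y = -5*Y)
X(l(6), 7)*(0 + (-2 + 0)*9) = -23*(0 + (-2 + 0)*9) = -23*(0 - 2*9) = -23*(0 - 18) = -23*(-18) = 414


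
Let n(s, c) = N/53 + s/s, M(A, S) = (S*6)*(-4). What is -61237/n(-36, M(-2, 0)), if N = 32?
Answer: -3245561/85 ≈ -38183.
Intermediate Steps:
M(A, S) = -24*S (M(A, S) = (6*S)*(-4) = -24*S)
n(s, c) = 85/53 (n(s, c) = 32/53 + s/s = 32*(1/53) + 1 = 32/53 + 1 = 85/53)
-61237/n(-36, M(-2, 0)) = -61237/85/53 = -61237*53/85 = -3245561/85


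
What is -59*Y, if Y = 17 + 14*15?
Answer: -13393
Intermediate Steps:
Y = 227 (Y = 17 + 210 = 227)
-59*Y = -59*227 = -13393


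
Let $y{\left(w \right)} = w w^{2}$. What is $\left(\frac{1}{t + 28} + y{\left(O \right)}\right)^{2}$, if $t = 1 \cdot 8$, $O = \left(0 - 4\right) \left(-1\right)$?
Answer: $\frac{5313025}{1296} \approx 4099.6$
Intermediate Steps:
$O = 4$ ($O = \left(-4\right) \left(-1\right) = 4$)
$y{\left(w \right)} = w^{3}$
$t = 8$
$\left(\frac{1}{t + 28} + y{\left(O \right)}\right)^{2} = \left(\frac{1}{8 + 28} + 4^{3}\right)^{2} = \left(\frac{1}{36} + 64\right)^{2} = \left(\frac{2305}{36}\right)^{2} = \frac{5313025}{1296}$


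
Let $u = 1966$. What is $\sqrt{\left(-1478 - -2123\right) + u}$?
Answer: $\sqrt{2611} \approx 51.098$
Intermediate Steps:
$\sqrt{\left(-1478 - -2123\right) + u} = \sqrt{\left(-1478 - -2123\right) + 1966} = \sqrt{\left(-1478 + 2123\right) + 1966} = \sqrt{645 + 1966} = \sqrt{2611}$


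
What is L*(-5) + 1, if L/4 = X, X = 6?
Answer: -119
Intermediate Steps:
L = 24 (L = 4*6 = 24)
L*(-5) + 1 = 24*(-5) + 1 = -120 + 1 = -119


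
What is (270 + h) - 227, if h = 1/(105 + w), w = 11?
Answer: 4989/116 ≈ 43.009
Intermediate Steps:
h = 1/116 (h = 1/(105 + 11) = 1/116 ≈ 0.0086207)
(270 + h) - 227 = (270 + 1/116) - 227 = 31321/116 - 227 = 4989/116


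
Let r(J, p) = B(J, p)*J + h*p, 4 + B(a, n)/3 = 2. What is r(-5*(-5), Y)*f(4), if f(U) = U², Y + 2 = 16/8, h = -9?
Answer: -2400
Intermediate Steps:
B(a, n) = -6 (B(a, n) = -12 + 3*2 = -12 + 6 = -6)
Y = 0 (Y = -2 + 16/8 = -2 + 16*(⅛) = -2 + 2 = 0)
r(J, p) = -9*p - 6*J (r(J, p) = -6*J - 9*p = -9*p - 6*J)
r(-5*(-5), Y)*f(4) = (-9*0 - (-30)*(-5))*4² = (0 - 6*25)*16 = (0 - 150)*16 = -150*16 = -2400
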